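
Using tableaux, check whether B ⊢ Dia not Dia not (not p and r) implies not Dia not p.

No, not valid

Tableau for the negation not (Dia not Dia not (not p and r) implies not Dia not p):
1. not (Dia not Dia not (not p and r) implies not Dia not p), 0
2. Dia not Dia not (not p and r), 0
3. Dia not p, 0
4. not Dia not (not p and r), 1
5. not p and r, 0
6. not p, 0
7. r, 0
8. not p and r, 1
9. not p, 1
10. r, 1
11. not p, 2
Accessibility: 0R0, 0R1, 0R2, 1R0, 1R1, 2R0, 2R2
The negation has an open branch (countermodel exists).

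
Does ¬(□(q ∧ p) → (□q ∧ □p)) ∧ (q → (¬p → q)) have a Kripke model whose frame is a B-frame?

1. ¬(□(q ∧ p) → (□q ∧ □p)) ∧ (q → (¬p → q)), u
2. ¬(□(q ∧ p) → (□q ∧ □p)), u
3. q → (¬p → q), u
4. □(q ∧ p), u
5. ¬(□q ∧ □p), u
6. q ∧ p, u
7. q, u
8. p, u
9. ¬p → q, u
10. ¬□p, u
11. ¬p, v
12. q ∧ p, v
13. q, v
14. p, v
Accessibility: uRu, uRv, vRu, vRv
Branch closes: p and ¬p both at v.
(One branch shown.) All branches close.

No, unsatisfiable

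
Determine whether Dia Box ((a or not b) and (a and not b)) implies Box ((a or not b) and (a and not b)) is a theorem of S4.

Tableau for the negation not (Dia Box ((a or not b) and (a and not b)) implies Box ((a or not b) and (a and not b))):
1. not (Dia Box ((a or not b) and (a and not b)) implies Box ((a or not b) and (a and not b))), u
2. Dia Box ((a or not b) and (a and not b)), u
3. not Box ((a or not b) and (a and not b)), u
4. Box ((a or not b) and (a and not b)), v
5. (a or not b) and (a and not b), v
6. a or not b, v
7. a and not b, v
8. a, v
9. not b, v
10. not ((a or not b) and (a and not b)), w
11. not (a and not b), w
12. b, w
Accessibility: uRu, uRv, uRw, vRv, wRw
The negation has an open branch (countermodel exists).

Invalid (countermodel exists)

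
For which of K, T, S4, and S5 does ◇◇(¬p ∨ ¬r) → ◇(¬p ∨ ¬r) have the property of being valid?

S4-tableau for the negation ¬(◇◇(¬p ∨ ¬r) → ◇(¬p ∨ ¬r)):
1. ¬(◇◇(¬p ∨ ¬r) → ◇(¬p ∨ ¬r)), u
2. ◇◇(¬p ∨ ¬r), u   [¬→-rule on 1]
3. ¬◇(¬p ∨ ¬r), u   [¬→-rule on 1]
4. ¬(¬p ∨ ¬r), u   [¬◇-rule on 3 via uRu]
5. p, u   [¬∨-rule on 4]
6. r, u   [¬∨-rule on 4]
7. ◇(¬p ∨ ¬r), v   [◇-rule on 2: fresh world v, uRv]
8. ¬(¬p ∨ ¬r), v   [¬◇-rule on 3 via uRv]
9. p, v   [¬∨-rule on 8]
10. r, v   [¬∨-rule on 8]
11. ¬p ∨ ¬r, w   [◇-rule on 7: fresh world w, vRw]
12. ¬(¬p ∨ ¬r), w   [¬◇-rule on 3 via uRw]
13. p, w   [¬∨-rule on 12]
14. r, w   [¬∨-rule on 12]
15. ¬r, w   [∨-rule on 11 (branches; this branch)]
Accessibility: uRu, uRv, uRw, vRv, vRw, wRw
Branch closes: r and ¬r both at w.
Every branch closes (one shown): valid in S4, hence also in S5 (every theorem of S4 is a theorem of S5).
T-tableau for the negation ¬(◇◇(¬p ∨ ¬r) → ◇(¬p ∨ ¬r)):
1. ¬(◇◇(¬p ∨ ¬r) → ◇(¬p ∨ ¬r)), u
2. ◇◇(¬p ∨ ¬r), u   [¬→-rule on 1]
3. ¬◇(¬p ∨ ¬r), u   [¬→-rule on 1]
4. ¬(¬p ∨ ¬r), u   [¬◇-rule on 3 via uRu]
5. p, u   [¬∨-rule on 4]
6. r, u   [¬∨-rule on 4]
7. ◇(¬p ∨ ¬r), v   [◇-rule on 2: fresh world v, uRv]
8. ¬(¬p ∨ ¬r), v   [¬◇-rule on 3 via uRv]
9. p, v   [¬∨-rule on 8]
10. r, v   [¬∨-rule on 8]
11. ¬p ∨ ¬r, w   [◇-rule on 7: fresh world w, vRw]
12. ¬r, w   [∨-rule on 11 (branches; this branch)]
Accessibility: uRu, uRv, vRv, vRw, wRw
Complete open branch: countermodel on a T-frame, so not valid in T, nor in K (the same frame is also a K-frame).

S4, S5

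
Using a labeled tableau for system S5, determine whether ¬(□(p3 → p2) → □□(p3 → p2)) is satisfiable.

1. ¬(□(p3 → p2) → □□(p3 → p2)), 0
2. □(p3 → p2), 0
3. ¬□□(p3 → p2), 0
4. p3 → p2, 0
5. p2, 0
6. ¬□(p3 → p2), 1
7. p3 → p2, 1
8. p2, 1
9. ¬(p3 → p2), 2
10. p3, 2
11. ¬p2, 2
12. p3 → p2, 2
13. p2, 2
Accessibility: 0R0, 0R1, 0R2, 1R0, 1R1, 1R2, 2R0, 2R1, 2R2
Branch closes: p2 and ¬p2 both at 2.
Every branch closes; the branch above is one of them.

Unsatisfiable (every branch closes)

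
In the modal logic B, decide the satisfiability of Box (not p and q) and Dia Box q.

Satisfiable

1. Box (not p and q) and Dia Box q, u
2. Box (not p and q), u   [and-rule on 1]
3. Dia Box q, u   [and-rule on 1]
4. not p and q, u   [Box-rule on 2 via uRu]
5. not p, u   [and-rule on 4]
6. q, u   [and-rule on 4]
7. Box q, v   [Dia-rule on 3: fresh world v, uRv]
8. not p and q, v   [Box-rule on 2 via uRv]
9. not p, v   [and-rule on 8]
10. q, v   [and-rule on 8]
Accessibility: uRu, uRv, vRu, vRv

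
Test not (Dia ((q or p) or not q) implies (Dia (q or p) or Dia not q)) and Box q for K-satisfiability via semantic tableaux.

Unsatisfiable

1. not (Dia ((q or p) or not q) implies (Dia (q or p) or Dia not q)) and Box q, 0
2. not (Dia ((q or p) or not q) implies (Dia (q or p) or Dia not q)), 0   [and-rule on 1]
3. Box q, 0   [and-rule on 1]
4. Dia ((q or p) or not q), 0   [neg-implies-rule on 2]
5. not (Dia (q or p) or Dia not q), 0   [neg-implies-rule on 2]
6. not Dia (q or p), 0   [neg-or-rule on 5]
7. not Dia not q, 0   [neg-or-rule on 5]
8. (q or p) or not q, 1   [Dia-rule on 4: fresh world 1, 0R1]
9. q, 1   [Box-rule on 3 via 0R1]
10. not (q or p), 1   [neg-Dia-rule on 6 via 0R1]
11. not q, 1   [neg-or-rule on 10]
12. not p, 1   [neg-or-rule on 10]
Accessibility: 0R1
Branch closes: q and not q both at 1.
Every branch closes; the branch above is one of them.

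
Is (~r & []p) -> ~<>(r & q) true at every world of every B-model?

Invalid (countermodel exists)

Tableau for the negation ~((~r & []p) -> ~<>(r & q)):
1. ~((~r & []p) -> ~<>(r & q)), u
2. ~r & []p, u   [~->-rule on 1]
3. <>(r & q), u   [~->-rule on 1]
4. ~r, u   [&-rule on 2]
5. []p, u   [&-rule on 2]
6. p, u   [[]-rule on 5 via uRu]
7. r & q, v   [<>-rule on 3: fresh world v, uRv]
8. r, v   [&-rule on 7]
9. q, v   [&-rule on 7]
10. p, v   [[]-rule on 5 via uRv]
Accessibility: uRu, uRv, vRu, vRv
The negation has an open branch (countermodel exists).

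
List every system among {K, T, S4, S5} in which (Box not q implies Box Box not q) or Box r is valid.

S4, S5

S4-tableau for the negation not ((Box not q implies Box Box not q) or Box r):
1. not ((Box not q implies Box Box not q) or Box r), 0
2. not (Box not q implies Box Box not q), 0
3. not Box r, 0
4. Box not q, 0
5. not Box Box not q, 0
6. not q, 0
7. not r, 1
8. not q, 1
9. not Box not q, 2
10. not q, 2
11. q, 3
12. not q, 3
Accessibility: 0R0, 0R1, 0R2, 0R3, 1R1, 2R2, 2R3, 3R3
Branch closes: q and not q both at 3.
Every branch closes (one shown): valid in S4, hence also in S5 (every theorem of S4 is a theorem of S5).
T-tableau for the negation not ((Box not q implies Box Box not q) or Box r):
1. not ((Box not q implies Box Box not q) or Box r), 0
2. not (Box not q implies Box Box not q), 0
3. not Box r, 0
4. Box not q, 0
5. not Box Box not q, 0
6. not q, 0
7. not r, 1
8. not q, 1
9. not Box not q, 2
10. not q, 2
11. q, 3
Accessibility: 0R0, 0R1, 0R2, 1R1, 2R2, 2R3, 3R3
Complete open branch: countermodel on a T-frame, so not valid in T, nor in K (the same frame is also a K-frame).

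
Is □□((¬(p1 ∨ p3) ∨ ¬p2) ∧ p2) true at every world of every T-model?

Tableau for the negation ¬□□((¬(p1 ∨ p3) ∨ ¬p2) ∧ p2):
1. ¬□□((¬(p1 ∨ p3) ∨ ¬p2) ∧ p2), u
2. ¬□((¬(p1 ∨ p3) ∨ ¬p2) ∧ p2), v
3. ¬((¬(p1 ∨ p3) ∨ ¬p2) ∧ p2), w
4. ¬p2, w
Accessibility: uRu, uRv, vRv, vRw, wRw
The negation has an open branch (countermodel exists).

Not valid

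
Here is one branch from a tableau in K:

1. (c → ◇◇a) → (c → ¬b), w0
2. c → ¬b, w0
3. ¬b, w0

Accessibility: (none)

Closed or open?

No atom appears with both signs at the same world.

Not closed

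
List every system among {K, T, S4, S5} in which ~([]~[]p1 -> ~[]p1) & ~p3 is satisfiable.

K

T-tableau for the formula:
1. ~([]~[]p1 -> ~[]p1) & ~p3, u
2. ~([]~[]p1 -> ~[]p1), u
3. ~p3, u
4. []~[]p1, u
5. []p1, u
6. ~[]p1, u
7. p1, u
8. ~p1, v
9. ~[]p1, v
10. p1, v
Accessibility: uRu, uRv, vRv
Branch closes: p1 and ~p1 both at v.
Every branch closes (one shown): unsatisfiable in T, hence also in S4, S5 (every S4/S5-frame is a T-frame).
K-tableau for the formula:
1. ~([]~[]p1 -> ~[]p1) & ~p3, u
2. ~([]~[]p1 -> ~[]p1), u
3. ~p3, u
4. []~[]p1, u
5. []p1, u
Complete open branch: satisfiable in K.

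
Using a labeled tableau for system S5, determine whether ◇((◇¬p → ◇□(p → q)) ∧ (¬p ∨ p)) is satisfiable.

1. ◇((◇¬p → ◇□(p → q)) ∧ (¬p ∨ p)), 0
2. (◇¬p → ◇□(p → q)) ∧ (¬p ∨ p), 1   [◇-rule on 1: fresh world 1, 0R1]
3. ◇¬p → ◇□(p → q), 1   [∧-rule on 2]
4. ¬p ∨ p, 1   [∧-rule on 2]
5. ◇□(p → q), 1   [→-rule on 3 (branches; this branch)]
6. p, 1   [∨-rule on 4 (branches; this branch)]
7. □(p → q), 2   [◇-rule on 5: fresh world 2, 1R2]
8. p → q, 0   [□-rule on 7 via 2R0]
9. p → q, 1   [□-rule on 7 via 2R1]
10. p → q, 2   [□-rule on 7 via 2R2]
11. q, 0   [→-rule on 8 (branches; this branch)]
12. q, 1   [→-rule on 9 (branches; this branch)]
13. q, 2   [→-rule on 10 (branches; this branch)]
Accessibility: 0R0, 0R1, 0R2, 1R0, 1R1, 1R2, 2R0, 2R1, 2R2

Satisfiable (open branch found)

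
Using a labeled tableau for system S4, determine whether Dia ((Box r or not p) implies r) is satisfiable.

Yes, satisfiable

1. Dia ((Box r or not p) implies r), 0
2. (Box r or not p) implies r, 1
3. r, 1
Accessibility: 0R0, 0R1, 1R1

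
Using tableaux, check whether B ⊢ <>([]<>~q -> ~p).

Tableau for the negation ~<>([]<>~q -> ~p):
1. ~<>([]<>~q -> ~p), w0
2. ~([]<>~q -> ~p), w0   [~<>-rule on 1 via w0Rw0]
3. []<>~q, w0   [~->-rule on 2]
4. p, w0   [~->-rule on 2]
5. <>~q, w0   [[]-rule on 3 via w0Rw0]
6. ~q, w1   [<>-rule on 5: fresh world w1, w0Rw1]
7. ~([]<>~q -> ~p), w1   [~<>-rule on 1 via w0Rw1]
8. []<>~q, w1   [~->-rule on 7]
9. p, w1   [~->-rule on 7]
10. <>~q, w1   [[]-rule on 3 via w0Rw1]
11. ~q, w2   [<>-rule on 10: fresh world w2, w1Rw2]
12. <>~q, w2   [[]-rule on 8 via w1Rw2]
13. ~q, w3   [<>-rule on 12: fresh world w3, w2Rw3]
Accessibility: w0Rw0, w0Rw1, w1Rw0, w1Rw1, w1Rw2, w2Rw1, w2Rw2, w2Rw3, w3Rw2, w3Rw3
The negation has an open branch (countermodel exists).

Not valid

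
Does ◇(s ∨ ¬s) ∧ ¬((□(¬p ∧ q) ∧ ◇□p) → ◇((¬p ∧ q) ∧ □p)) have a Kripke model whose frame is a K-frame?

No, unsatisfiable

1. ◇(s ∨ ¬s) ∧ ¬((□(¬p ∧ q) ∧ ◇□p) → ◇((¬p ∧ q) ∧ □p)), u
2. ◇(s ∨ ¬s), u
3. ¬((□(¬p ∧ q) ∧ ◇□p) → ◇((¬p ∧ q) ∧ □p)), u
4. □(¬p ∧ q) ∧ ◇□p, u
5. ¬◇((¬p ∧ q) ∧ □p), u
6. □(¬p ∧ q), u
7. ◇□p, u
8. s ∨ ¬s, v
9. ¬((¬p ∧ q) ∧ □p), v
10. ¬p ∧ q, v
11. ¬p, v
12. q, v
13. ¬s, v
14. ¬□p, v
15. □p, w
16. ¬((¬p ∧ q) ∧ □p), w
17. ¬p ∧ q, w
18. ¬p, w
19. q, w
20. ¬□p, w
21. ¬p, x
22. ¬p, y
23. p, y
Accessibility: uRv, uRw, vRx, wRy
Branch closes: p and ¬p both at y.
All branches of the tableau close; one closing branch shown above.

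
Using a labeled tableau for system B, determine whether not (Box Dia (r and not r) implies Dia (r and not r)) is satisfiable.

1. not (Box Dia (r and not r) implies Dia (r and not r)), u
2. Box Dia (r and not r), u
3. not Dia (r and not r), u
4. Dia (r and not r), u
5. not (r and not r), u
6. r, u
7. r and not r, v
8. r, v
9. not r, v
Accessibility: uRu, uRv, vRu, vRv
Branch closes: r and not r both at v.
All branches of the tableau close; one closing branch shown above.

No, unsatisfiable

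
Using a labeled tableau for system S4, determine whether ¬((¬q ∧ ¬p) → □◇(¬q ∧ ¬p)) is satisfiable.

1. ¬((¬q ∧ ¬p) → □◇(¬q ∧ ¬p)), 0
2. ¬q ∧ ¬p, 0
3. ¬□◇(¬q ∧ ¬p), 0
4. ¬q, 0
5. ¬p, 0
6. ¬◇(¬q ∧ ¬p), 1
7. ¬(¬q ∧ ¬p), 1
8. p, 1
Accessibility: 0R0, 0R1, 1R1

Satisfiable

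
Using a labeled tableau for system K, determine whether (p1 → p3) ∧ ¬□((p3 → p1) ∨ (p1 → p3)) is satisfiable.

Unsatisfiable (every branch closes)

1. (p1 → p3) ∧ ¬□((p3 → p1) ∨ (p1 → p3)), 0
2. p1 → p3, 0
3. ¬□((p3 → p1) ∨ (p1 → p3)), 0
4. p3, 0
5. ¬((p3 → p1) ∨ (p1 → p3)), 1
6. ¬(p3 → p1), 1
7. ¬(p1 → p3), 1
8. p3, 1
9. ¬p1, 1
10. p1, 1
11. ¬p3, 1
Accessibility: 0R1
Branch closes: p1 and ¬p1 both at 1.
All branches of the tableau close; one closing branch shown above.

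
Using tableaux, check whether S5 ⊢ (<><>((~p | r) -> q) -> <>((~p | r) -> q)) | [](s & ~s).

Tableau for the negation ~((<><>((~p | r) -> q) -> <>((~p | r) -> q)) | [](s & ~s)):
1. ~((<><>((~p | r) -> q) -> <>((~p | r) -> q)) | [](s & ~s)), u
2. ~(<><>((~p | r) -> q) -> <>((~p | r) -> q)), u
3. ~[](s & ~s), u
4. <><>((~p | r) -> q), u
5. ~<>((~p | r) -> q), u
6. ~((~p | r) -> q), u
7. ~p | r, u
8. ~q, u
9. r, u
10. ~(s & ~s), v
11. ~((~p | r) -> q), v
12. ~p | r, v
13. ~q, v
14. s, v
15. r, v
16. <>((~p | r) -> q), w
17. ~((~p | r) -> q), w
18. ~p | r, w
19. ~q, w
20. r, w
21. (~p | r) -> q, x
22. ~((~p | r) -> q), x
23. ~p | r, x
24. ~q, x
25. ~(~p | r), x
26. p, x
27. ~r, x
28. r, x
Accessibility: uRu, uRv, uRw, uRx, vRu, vRv, vRw, vRx, wRu, wRv, wRw, wRx, xRu, xRv, xRw, xRx
Branch closes: r and ~r both at x.
All branches of the negation close; one closing branch shown above.

Yes, valid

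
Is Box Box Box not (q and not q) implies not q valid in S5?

Tableau for the negation not (Box Box Box not (q and not q) implies not q):
1. not (Box Box Box not (q and not q) implies not q), 0
2. Box Box Box not (q and not q), 0   [neg-implies-rule on 1]
3. q, 0   [neg-implies-rule on 1]
4. Box Box not (q and not q), 0   [Box-rule on 2 via 0R0]
5. Box not (q and not q), 0   [Box-rule on 4 via 0R0]
6. not (q and not q), 0   [Box-rule on 5 via 0R0]
Accessibility: 0R0
The negation has an open branch (countermodel exists).

No, not valid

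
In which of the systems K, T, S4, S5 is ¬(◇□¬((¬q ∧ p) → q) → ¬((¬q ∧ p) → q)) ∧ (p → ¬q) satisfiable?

S5-tableau for the formula:
1. ¬(◇□¬((¬q ∧ p) → q) → ¬((¬q ∧ p) → q)) ∧ (p → ¬q), 0
2. ¬(◇□¬((¬q ∧ p) → q) → ¬((¬q ∧ p) → q)), 0
3. p → ¬q, 0
4. ◇□¬((¬q ∧ p) → q), 0
5. (¬q ∧ p) → q, 0
6. ¬q, 0
7. ¬(¬q ∧ p), 0
8. ¬p, 0
9. □¬((¬q ∧ p) → q), 1
10. ¬((¬q ∧ p) → q), 0
11. ¬q ∧ p, 0
12. p, 0
Accessibility: 0R0, 0R1, 1R0, 1R1
Branch closes: p and ¬p both at 0.
Every branch closes (one shown): unsatisfiable in S5.
S4-tableau for the formula:
1. ¬(◇□¬((¬q ∧ p) → q) → ¬((¬q ∧ p) → q)) ∧ (p → ¬q), 0
2. ¬(◇□¬((¬q ∧ p) → q) → ¬((¬q ∧ p) → q)), 0
3. p → ¬q, 0
4. ◇□¬((¬q ∧ p) → q), 0
5. (¬q ∧ p) → q, 0
6. ¬q, 0
7. ¬(¬q ∧ p), 0
8. ¬p, 0
9. □¬((¬q ∧ p) → q), 1
10. ¬((¬q ∧ p) → q), 1
11. ¬q ∧ p, 1
12. ¬q, 1
13. p, 1
Accessibility: 0R0, 0R1, 1R1
Complete open branch: satisfiable in S4, hence also in K, T (this S4-model is also a K-model and a T-model).

K, T, S4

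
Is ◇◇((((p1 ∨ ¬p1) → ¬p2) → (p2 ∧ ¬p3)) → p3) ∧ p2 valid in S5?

Not valid

Tableau for the negation ¬(◇◇((((p1 ∨ ¬p1) → ¬p2) → (p2 ∧ ¬p3)) → p3) ∧ p2):
1. ¬(◇◇((((p1 ∨ ¬p1) → ¬p2) → (p2 ∧ ¬p3)) → p3) ∧ p2), 0
2. ¬p2, 0
Accessibility: 0R0
The negation has an open branch (countermodel exists).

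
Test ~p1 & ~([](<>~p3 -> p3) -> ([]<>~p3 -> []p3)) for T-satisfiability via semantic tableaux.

1. ~p1 & ~([](<>~p3 -> p3) -> ([]<>~p3 -> []p3)), u
2. ~p1, u
3. ~([](<>~p3 -> p3) -> ([]<>~p3 -> []p3)), u
4. [](<>~p3 -> p3), u
5. ~([]<>~p3 -> []p3), u
6. []<>~p3, u
7. ~[]p3, u
8. <>~p3 -> p3, u
9. <>~p3, u
10. p3, u
11. ~p3, v
12. <>~p3 -> p3, v
13. <>~p3, v
14. ~<>~p3, v
15. p3, v
Accessibility: uRu, uRv, vRv
Branch closes: p3 and ~p3 both at v.
Every branch closes; the branch above is one of them.

Unsatisfiable (every branch closes)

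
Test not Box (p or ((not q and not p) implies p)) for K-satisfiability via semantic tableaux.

1. not Box (p or ((not q and not p) implies p)), w0
2. not (p or ((not q and not p) implies p)), w1
3. not p, w1
4. not ((not q and not p) implies p), w1
5. not q and not p, w1
6. not q, w1
Accessibility: w0Rw1

Satisfiable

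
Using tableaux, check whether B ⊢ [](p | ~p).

Valid in B

Tableau for the negation ~[](p | ~p):
1. ~[](p | ~p), w0
2. ~(p | ~p), w1
3. ~p, w1
4. p, w1
Accessibility: w0Rw0, w0Rw1, w1Rw0, w1Rw1
Branch closes: p and ~p both at w1.
All branches of the negation close; one closing branch shown above.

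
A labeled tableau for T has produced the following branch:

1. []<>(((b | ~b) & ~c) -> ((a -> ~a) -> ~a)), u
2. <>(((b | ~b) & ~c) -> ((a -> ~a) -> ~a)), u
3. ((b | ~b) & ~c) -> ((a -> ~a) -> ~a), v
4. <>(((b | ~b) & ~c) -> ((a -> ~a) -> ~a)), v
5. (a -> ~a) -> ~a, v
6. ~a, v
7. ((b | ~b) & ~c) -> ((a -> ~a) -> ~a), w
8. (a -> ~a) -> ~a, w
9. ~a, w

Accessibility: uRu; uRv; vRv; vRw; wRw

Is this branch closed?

No world carries both an atom and its negation.

No, open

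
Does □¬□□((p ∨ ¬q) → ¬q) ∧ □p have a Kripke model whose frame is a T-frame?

1. □¬□□((p ∨ ¬q) → ¬q) ∧ □p, 0
2. □¬□□((p ∨ ¬q) → ¬q), 0
3. □p, 0
4. ¬□□((p ∨ ¬q) → ¬q), 0
5. p, 0
6. ¬□((p ∨ ¬q) → ¬q), 1
7. ¬□□((p ∨ ¬q) → ¬q), 1
8. p, 1
9. ¬((p ∨ ¬q) → ¬q), 2
10. p ∨ ¬q, 2
11. q, 2
12. p, 2
13. ¬□((p ∨ ¬q) → ¬q), 3
14. ¬((p ∨ ¬q) → ¬q), 4
15. p ∨ ¬q, 4
16. q, 4
17. p, 4
Accessibility: 0R0, 0R1, 1R1, 1R2, 1R3, 2R2, 3R3, 3R4, 4R4

Satisfiable (open branch found)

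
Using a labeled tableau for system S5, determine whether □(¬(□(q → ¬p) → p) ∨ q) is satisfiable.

Yes, satisfiable

1. □(¬(□(q → ¬p) → p) ∨ q), w0
2. ¬(□(q → ¬p) → p) ∨ q, w0   [□-rule on 1 via w0Rw0]
3. q, w0   [∨-rule on 2 (branches; this branch)]
Accessibility: w0Rw0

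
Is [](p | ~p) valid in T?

Tableau for the negation ~[](p | ~p):
1. ~[](p | ~p), w0
2. ~(p | ~p), w1   [~[]-rule on 1: fresh world w1, w0Rw1]
3. ~p, w1   [~|-rule on 2]
4. p, w1   [~|-rule on 2]
Accessibility: w0Rw0, w0Rw1, w1Rw1
Branch closes: p and ~p both at w1.
All branches of the negation close; one closing branch shown above.

Valid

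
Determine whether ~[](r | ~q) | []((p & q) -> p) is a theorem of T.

Valid

Tableau for the negation ~(~[](r | ~q) | []((p & q) -> p)):
1. ~(~[](r | ~q) | []((p & q) -> p)), 0
2. [](r | ~q), 0
3. ~[]((p & q) -> p), 0
4. r | ~q, 0
5. ~q, 0
6. ~((p & q) -> p), 1
7. p & q, 1
8. ~p, 1
9. p, 1
10. q, 1
Accessibility: 0R0, 0R1, 1R1
Branch closes: p and ~p both at 1.
All branches of the negation close; one closing branch shown above.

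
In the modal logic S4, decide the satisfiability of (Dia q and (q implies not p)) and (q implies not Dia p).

Satisfiable

1. (Dia q and (q implies not p)) and (q implies not Dia p), w0
2. Dia q and (q implies not p), w0   [and-rule on 1]
3. q implies not Dia p, w0   [and-rule on 1]
4. Dia q, w0   [and-rule on 2]
5. q implies not p, w0   [and-rule on 2]
6. not Dia p, w0   [implies-rule on 3 (branches; this branch)]
7. not p, w0   [neg-Dia-rule on 6 via w0Rw0]
8. q, w1   [Dia-rule on 4: fresh world w1, w0Rw1]
9. not p, w1   [neg-Dia-rule on 6 via w0Rw1]
Accessibility: w0Rw0, w0Rw1, w1Rw1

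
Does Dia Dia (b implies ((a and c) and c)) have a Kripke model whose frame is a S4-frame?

1. Dia Dia (b implies ((a and c) and c)), 0
2. Dia (b implies ((a and c) and c)), 1
3. b implies ((a and c) and c), 2
4. (a and c) and c, 2
5. a and c, 2
6. c, 2
7. a, 2
Accessibility: 0R0, 0R1, 0R2, 1R1, 1R2, 2R2

Yes, satisfiable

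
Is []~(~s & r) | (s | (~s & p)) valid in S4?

No, not valid

Tableau for the negation ~([]~(~s & r) | (s | (~s & p))):
1. ~([]~(~s & r) | (s | (~s & p))), 0
2. ~[]~(~s & r), 0   [~|-rule on 1]
3. ~(s | (~s & p)), 0   [~|-rule on 1]
4. ~s, 0   [~|-rule on 3]
5. ~(~s & p), 0   [~|-rule on 3]
6. ~p, 0   [~&-rule on 5 (branches; this branch)]
7. ~s & r, 1   [~[]-rule on 2: fresh world 1, 0R1]
8. ~s, 1   [&-rule on 7]
9. r, 1   [&-rule on 7]
Accessibility: 0R0, 0R1, 1R1
The negation has an open branch (countermodel exists).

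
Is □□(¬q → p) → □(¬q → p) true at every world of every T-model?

Valid

Tableau for the negation ¬(□□(¬q → p) → □(¬q → p)):
1. ¬(□□(¬q → p) → □(¬q → p)), w0
2. □□(¬q → p), w0   [¬→-rule on 1]
3. ¬□(¬q → p), w0   [¬→-rule on 1]
4. □(¬q → p), w0   [□-rule on 2 via w0Rw0]
5. ¬q → p, w0   [□-rule on 4 via w0Rw0]
6. p, w0   [→-rule on 5 (branches; this branch)]
7. ¬(¬q → p), w1   [¬□-rule on 3: fresh world w1, w0Rw1]
8. ¬q, w1   [¬→-rule on 7]
9. ¬p, w1   [¬→-rule on 7]
10. □(¬q → p), w1   [□-rule on 2 via w0Rw1]
11. ¬q → p, w1   [□-rule on 4 via w0Rw1]
12. p, w1   [→-rule on 11 (branches; this branch)]
Accessibility: w0Rw0, w0Rw1, w1Rw1
Branch closes: p and ¬p both at w1.
All branches of the negation close; one closing branch shown above.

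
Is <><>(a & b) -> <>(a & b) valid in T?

Tableau for the negation ~(<><>(a & b) -> <>(a & b)):
1. ~(<><>(a & b) -> <>(a & b)), w0
2. <><>(a & b), w0
3. ~<>(a & b), w0
4. ~(a & b), w0
5. ~b, w0
6. <>(a & b), w1
7. ~(a & b), w1
8. ~b, w1
9. a & b, w2
10. a, w2
11. b, w2
Accessibility: w0Rw0, w0Rw1, w1Rw1, w1Rw2, w2Rw2
The negation has an open branch (countermodel exists).

No, not valid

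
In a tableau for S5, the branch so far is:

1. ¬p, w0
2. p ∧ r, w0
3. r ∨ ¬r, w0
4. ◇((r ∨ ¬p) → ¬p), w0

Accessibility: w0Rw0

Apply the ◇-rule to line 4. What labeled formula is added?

a fresh world w1 with w0Rw1, and (r ∨ ¬p) → ¬p at w1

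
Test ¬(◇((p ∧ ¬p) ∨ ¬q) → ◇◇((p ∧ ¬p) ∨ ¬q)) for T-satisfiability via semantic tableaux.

Unsatisfiable (every branch closes)

1. ¬(◇((p ∧ ¬p) ∨ ¬q) → ◇◇((p ∧ ¬p) ∨ ¬q)), u
2. ◇((p ∧ ¬p) ∨ ¬q), u   [¬→-rule on 1]
3. ¬◇◇((p ∧ ¬p) ∨ ¬q), u   [¬→-rule on 1]
4. ¬◇((p ∧ ¬p) ∨ ¬q), u   [¬◇-rule on 3 via uRu]
5. ¬((p ∧ ¬p) ∨ ¬q), u   [¬◇-rule on 4 via uRu]
6. ¬(p ∧ ¬p), u   [¬∨-rule on 5]
7. q, u   [¬∨-rule on 5]
8. p, u   [¬∧-rule on 6 (branches; this branch)]
9. (p ∧ ¬p) ∨ ¬q, v   [◇-rule on 2: fresh world v, uRv]
10. ¬◇((p ∧ ¬p) ∨ ¬q), v   [¬◇-rule on 3 via uRv]
11. ¬((p ∧ ¬p) ∨ ¬q), v   [¬◇-rule on 4 via uRv]
12. ¬(p ∧ ¬p), v   [¬∨-rule on 11]
13. q, v   [¬∨-rule on 11]
14. p ∧ ¬p, v   [∨-rule on 9 (branches; this branch)]
15. p, v   [∧-rule on 14]
16. ¬p, v   [∧-rule on 14]
Accessibility: uRu, uRv, vRv
Branch closes: p and ¬p both at v.
(One branch shown.) All branches close.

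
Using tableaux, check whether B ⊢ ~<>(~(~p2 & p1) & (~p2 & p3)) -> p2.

Tableau for the negation ~(~<>(~(~p2 & p1) & (~p2 & p3)) -> p2):
1. ~(~<>(~(~p2 & p1) & (~p2 & p3)) -> p2), 0
2. ~<>(~(~p2 & p1) & (~p2 & p3)), 0   [~->-rule on 1]
3. ~p2, 0   [~->-rule on 1]
4. ~(~(~p2 & p1) & (~p2 & p3)), 0   [~<>-rule on 2 via 0R0]
5. ~(~p2 & p3), 0   [~&-rule on 4 (branches; this branch)]
6. ~p3, 0   [~&-rule on 5 (branches; this branch)]
Accessibility: 0R0
The negation has an open branch (countermodel exists).

No, not valid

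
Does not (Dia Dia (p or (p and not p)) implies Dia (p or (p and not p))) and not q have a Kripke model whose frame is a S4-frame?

1. not (Dia Dia (p or (p and not p)) implies Dia (p or (p and not p))) and not q, w0
2. not (Dia Dia (p or (p and not p)) implies Dia (p or (p and not p))), w0   [and-rule on 1]
3. not q, w0   [and-rule on 1]
4. Dia Dia (p or (p and not p)), w0   [neg-implies-rule on 2]
5. not Dia (p or (p and not p)), w0   [neg-implies-rule on 2]
6. not (p or (p and not p)), w0   [neg-Dia-rule on 5 via w0Rw0]
7. not p, w0   [neg-or-rule on 6]
8. not (p and not p), w0   [neg-or-rule on 6]
9. Dia (p or (p and not p)), w1   [Dia-rule on 4: fresh world w1, w0Rw1]
10. not (p or (p and not p)), w1   [neg-Dia-rule on 5 via w0Rw1]
11. not p, w1   [neg-or-rule on 10]
12. not (p and not p), w1   [neg-or-rule on 10]
13. p or (p and not p), w2   [Dia-rule on 9: fresh world w2, w1Rw2]
14. not (p or (p and not p)), w2   [neg-Dia-rule on 5 via w0Rw2]
15. not p, w2   [neg-or-rule on 14]
16. not (p and not p), w2   [neg-or-rule on 14]
17. p and not p, w2   [or-rule on 13 (branches; this branch)]
18. p, w2   [and-rule on 17]
Accessibility: w0Rw0, w0Rw1, w0Rw2, w1Rw1, w1Rw2, w2Rw2
Branch closes: p and not p both at w2.
(One branch shown.) All branches close.

Unsatisfiable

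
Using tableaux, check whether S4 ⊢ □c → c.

Valid in S4

Tableau for the negation ¬(□c → c):
1. ¬(□c → c), u
2. □c, u   [¬→-rule on 1]
3. ¬c, u   [¬→-rule on 1]
4. c, u   [□-rule on 2 via uRu]
Accessibility: uRu
Branch closes: c and ¬c both at u.
All branches of the negation close; one closing branch shown above.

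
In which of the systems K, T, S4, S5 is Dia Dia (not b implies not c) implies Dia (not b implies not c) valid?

T-tableau for the negation not (Dia Dia (not b implies not c) implies Dia (not b implies not c)):
1. not (Dia Dia (not b implies not c) implies Dia (not b implies not c)), w0
2. Dia Dia (not b implies not c), w0
3. not Dia (not b implies not c), w0
4. not (not b implies not c), w0
5. not b, w0
6. c, w0
7. Dia (not b implies not c), w1
8. not (not b implies not c), w1
9. not b, w1
10. c, w1
11. not b implies not c, w2
12. not c, w2
Accessibility: w0Rw0, w0Rw1, w1Rw1, w1Rw2, w2Rw2
Complete open branch: countermodel on a T-frame, so not valid in T, nor in K (the same frame is also a K-frame).
S4-tableau for the negation not (Dia Dia (not b implies not c) implies Dia (not b implies not c)):
1. not (Dia Dia (not b implies not c) implies Dia (not b implies not c)), w0
2. Dia Dia (not b implies not c), w0
3. not Dia (not b implies not c), w0
4. not (not b implies not c), w0
5. not b, w0
6. c, w0
7. Dia (not b implies not c), w1
8. not (not b implies not c), w1
9. not b, w1
10. c, w1
11. not b implies not c, w2
12. not (not b implies not c), w2
13. not b, w2
14. c, w2
15. not c, w2
Accessibility: w0Rw0, w0Rw1, w0Rw2, w1Rw1, w1Rw2, w2Rw2
Branch closes: c and not c both at w2.
Every branch closes (one shown): valid in S4, hence also in S5 (every theorem of S4 is a theorem of S5).

S4, S5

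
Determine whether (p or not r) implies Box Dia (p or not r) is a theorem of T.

Invalid (countermodel exists)

Tableau for the negation not ((p or not r) implies Box Dia (p or not r)):
1. not ((p or not r) implies Box Dia (p or not r)), w0
2. p or not r, w0
3. not Box Dia (p or not r), w0
4. not r, w0
5. not Dia (p or not r), w1
6. not (p or not r), w1
7. not p, w1
8. r, w1
Accessibility: w0Rw0, w0Rw1, w1Rw1
The negation has an open branch (countermodel exists).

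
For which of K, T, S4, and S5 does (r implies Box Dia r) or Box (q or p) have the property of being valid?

S5

S4-tableau for the negation not ((r implies Box Dia r) or Box (q or p)):
1. not ((r implies Box Dia r) or Box (q or p)), w0
2. not (r implies Box Dia r), w0
3. not Box (q or p), w0
4. r, w0
5. not Box Dia r, w0
6. not (q or p), w1
7. not q, w1
8. not p, w1
9. not Dia r, w2
10. not r, w2
Accessibility: w0Rw0, w0Rw1, w0Rw2, w1Rw1, w2Rw2
Complete open branch: countermodel on an S4-frame, so not valid in S4, nor in K, T (the same frame is also a K-frame and a T-frame).
S5-tableau for the negation not ((r implies Box Dia r) or Box (q or p)):
1. not ((r implies Box Dia r) or Box (q or p)), w0
2. not (r implies Box Dia r), w0
3. not Box (q or p), w0
4. r, w0
5. not Box Dia r, w0
6. not (q or p), w1
7. not q, w1
8. not p, w1
9. not Dia r, w2
10. not r, w0
Accessibility: w0Rw0, w0Rw1, w0Rw2, w1Rw0, w1Rw1, w1Rw2, w2Rw0, w2Rw1, w2Rw2
Branch closes: r and not r both at w0.
Every branch closes (one shown): valid in S5.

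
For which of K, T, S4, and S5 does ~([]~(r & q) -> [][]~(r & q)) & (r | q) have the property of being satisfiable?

K, T

T-tableau for the formula:
1. ~([]~(r & q) -> [][]~(r & q)) & (r | q), w0
2. ~([]~(r & q) -> [][]~(r & q)), w0   [&-rule on 1]
3. r | q, w0   [&-rule on 1]
4. []~(r & q), w0   [~->-rule on 2]
5. ~[][]~(r & q), w0   [~->-rule on 2]
6. ~(r & q), w0   [[]-rule on 4 via w0Rw0]
7. q, w0   [|-rule on 3 (branches; this branch)]
8. ~r, w0   [~&-rule on 6 (branches; this branch)]
9. ~[]~(r & q), w1   [~[]-rule on 5: fresh world w1, w0Rw1]
10. ~(r & q), w1   [[]-rule on 4 via w0Rw1]
11. ~q, w1   [~&-rule on 10 (branches; this branch)]
12. r & q, w2   [~[]-rule on 9: fresh world w2, w1Rw2]
13. r, w2   [&-rule on 12]
14. q, w2   [&-rule on 12]
Accessibility: w0Rw0, w0Rw1, w1Rw1, w1Rw2, w2Rw2
Complete open branch: satisfiable in T, hence also in K (this T-model is also a K-model).
S4-tableau for the formula:
1. ~([]~(r & q) -> [][]~(r & q)) & (r | q), w0
2. ~([]~(r & q) -> [][]~(r & q)), w0   [&-rule on 1]
3. r | q, w0   [&-rule on 1]
4. []~(r & q), w0   [~->-rule on 2]
5. ~[][]~(r & q), w0   [~->-rule on 2]
6. ~(r & q), w0   [[]-rule on 4 via w0Rw0]
7. q, w0   [|-rule on 3 (branches; this branch)]
8. ~r, w0   [~&-rule on 6 (branches; this branch)]
9. ~[]~(r & q), w1   [~[]-rule on 5: fresh world w1, w0Rw1]
10. ~(r & q), w1   [[]-rule on 4 via w0Rw1]
11. ~q, w1   [~&-rule on 10 (branches; this branch)]
12. r & q, w2   [~[]-rule on 9: fresh world w2, w1Rw2]
13. r, w2   [&-rule on 12]
14. q, w2   [&-rule on 12]
15. ~(r & q), w2   [[]-rule on 4 via w0Rw2]
16. ~q, w2   [~&-rule on 15 (branches; this branch)]
Accessibility: w0Rw0, w0Rw1, w0Rw2, w1Rw1, w1Rw2, w2Rw2
Branch closes: q and ~q both at w2.
Every branch closes (one shown): unsatisfiable in S4, hence also in S5 (every S5-frame is an S4-frame).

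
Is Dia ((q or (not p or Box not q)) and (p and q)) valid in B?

Invalid (countermodel exists)

Tableau for the negation not Dia ((q or (not p or Box not q)) and (p and q)):
1. not Dia ((q or (not p or Box not q)) and (p and q)), 0
2. not ((q or (not p or Box not q)) and (p and q)), 0   [neg-Dia-rule on 1 via 0R0]
3. not (p and q), 0   [neg-and-rule on 2 (branches; this branch)]
4. not q, 0   [neg-and-rule on 3 (branches; this branch)]
Accessibility: 0R0
The negation has an open branch (countermodel exists).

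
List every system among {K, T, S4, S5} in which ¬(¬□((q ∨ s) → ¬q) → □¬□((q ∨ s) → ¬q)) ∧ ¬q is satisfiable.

K, T, S4

S4-tableau for the formula:
1. ¬(¬□((q ∨ s) → ¬q) → □¬□((q ∨ s) → ¬q)) ∧ ¬q, 0
2. ¬(¬□((q ∨ s) → ¬q) → □¬□((q ∨ s) → ¬q)), 0
3. ¬q, 0
4. ¬□((q ∨ s) → ¬q), 0
5. ¬□¬□((q ∨ s) → ¬q), 0
6. ¬((q ∨ s) → ¬q), 1
7. q ∨ s, 1
8. q, 1
9. s, 1
10. □((q ∨ s) → ¬q), 2
11. (q ∨ s) → ¬q, 2
12. ¬q, 2
Accessibility: 0R0, 0R1, 0R2, 1R1, 2R2
Complete open branch: satisfiable in S4, hence also in K, T (this S4-model is also a K-model and a T-model).
S5-tableau for the formula:
1. ¬(¬□((q ∨ s) → ¬q) → □¬□((q ∨ s) → ¬q)) ∧ ¬q, 0
2. ¬(¬□((q ∨ s) → ¬q) → □¬□((q ∨ s) → ¬q)), 0
3. ¬q, 0
4. ¬□((q ∨ s) → ¬q), 0
5. ¬□¬□((q ∨ s) → ¬q), 0
6. ¬((q ∨ s) → ¬q), 1
7. q ∨ s, 1
8. q, 1
9. s, 1
10. □((q ∨ s) → ¬q), 2
11. (q ∨ s) → ¬q, 0
12. (q ∨ s) → ¬q, 1
13. (q ∨ s) → ¬q, 2
14. ¬(q ∨ s), 0
15. ¬s, 0
16. ¬(q ∨ s), 1
17. ¬q, 1
18. ¬s, 1
Accessibility: 0R0, 0R1, 0R2, 1R0, 1R1, 1R2, 2R0, 2R1, 2R2
Branch closes: q and ¬q both at 1.
Every branch closes (one shown): unsatisfiable in S5.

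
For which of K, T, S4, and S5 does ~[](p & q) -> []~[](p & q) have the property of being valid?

S5

S4-tableau for the negation ~(~[](p & q) -> []~[](p & q)):
1. ~(~[](p & q) -> []~[](p & q)), u
2. ~[](p & q), u
3. ~[]~[](p & q), u
4. ~(p & q), v
5. ~q, v
6. [](p & q), w
7. p & q, w
8. p, w
9. q, w
Accessibility: uRu, uRv, uRw, vRv, wRw
Complete open branch: countermodel on an S4-frame, so not valid in S4, nor in K, T (the same frame is also a K-frame and a T-frame).
S5-tableau for the negation ~(~[](p & q) -> []~[](p & q)):
1. ~(~[](p & q) -> []~[](p & q)), u
2. ~[](p & q), u
3. ~[]~[](p & q), u
4. ~(p & q), v
5. ~q, v
6. [](p & q), w
7. p & q, u
8. p, u
9. q, u
10. p & q, v
11. p, v
12. q, v
Accessibility: uRu, uRv, uRw, vRu, vRv, vRw, wRu, wRv, wRw
Branch closes: q and ~q both at v.
Every branch closes (one shown): valid in S5.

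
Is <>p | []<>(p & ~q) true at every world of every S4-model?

Not valid

Tableau for the negation ~(<>p | []<>(p & ~q)):
1. ~(<>p | []<>(p & ~q)), 0
2. ~<>p, 0
3. ~[]<>(p & ~q), 0
4. ~p, 0
5. ~<>(p & ~q), 1
6. ~p, 1
7. ~(p & ~q), 1
8. q, 1
Accessibility: 0R0, 0R1, 1R1
The negation has an open branch (countermodel exists).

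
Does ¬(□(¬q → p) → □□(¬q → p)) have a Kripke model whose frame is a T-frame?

Satisfiable (open branch found)

1. ¬(□(¬q → p) → □□(¬q → p)), u
2. □(¬q → p), u
3. ¬□□(¬q → p), u
4. ¬q → p, u
5. p, u
6. ¬□(¬q → p), v
7. ¬q → p, v
8. p, v
9. ¬(¬q → p), w
10. ¬q, w
11. ¬p, w
Accessibility: uRu, uRv, vRv, vRw, wRw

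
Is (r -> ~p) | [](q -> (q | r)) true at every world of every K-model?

Yes, valid

Tableau for the negation ~((r -> ~p) | [](q -> (q | r))):
1. ~((r -> ~p) | [](q -> (q | r))), w0
2. ~(r -> ~p), w0   [~|-rule on 1]
3. ~[](q -> (q | r)), w0   [~|-rule on 1]
4. r, w0   [~->-rule on 2]
5. p, w0   [~->-rule on 2]
6. ~(q -> (q | r)), w1   [~[]-rule on 3: fresh world w1, w0Rw1]
7. q, w1   [~->-rule on 6]
8. ~(q | r), w1   [~->-rule on 6]
9. ~q, w1   [~|-rule on 8]
10. ~r, w1   [~|-rule on 8]
Accessibility: w0Rw1
Branch closes: q and ~q both at w1.
All branches of the negation close; one closing branch shown above.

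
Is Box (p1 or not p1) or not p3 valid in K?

Valid

Tableau for the negation not (Box (p1 or not p1) or not p3):
1. not (Box (p1 or not p1) or not p3), u
2. not Box (p1 or not p1), u
3. p3, u
4. not (p1 or not p1), v
5. not p1, v
6. p1, v
Accessibility: uRv
Branch closes: p1 and not p1 both at v.
Every branch of the negation's tableau closes; the branch above is one of them.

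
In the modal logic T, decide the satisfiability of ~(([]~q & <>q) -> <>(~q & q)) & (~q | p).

1. ~(([]~q & <>q) -> <>(~q & q)) & (~q | p), 0
2. ~(([]~q & <>q) -> <>(~q & q)), 0
3. ~q | p, 0
4. []~q & <>q, 0
5. ~<>(~q & q), 0
6. []~q, 0
7. <>q, 0
8. ~(~q & q), 0
9. ~q, 0
10. p, 0
11. q, 1
12. ~(~q & q), 1
13. ~q, 1
Accessibility: 0R0, 0R1, 1R1
Branch closes: q and ~q both at 1.
All branches of the tableau close; one closing branch shown above.

No, unsatisfiable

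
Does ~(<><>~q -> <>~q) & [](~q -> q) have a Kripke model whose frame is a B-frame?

1. ~(<><>~q -> <>~q) & [](~q -> q), 0
2. ~(<><>~q -> <>~q), 0
3. [](~q -> q), 0
4. <><>~q, 0
5. ~<>~q, 0
6. ~q -> q, 0
7. q, 0
8. <>~q, 1
9. ~q -> q, 1
10. q, 1
11. ~q, 2
Accessibility: 0R0, 0R1, 1R0, 1R1, 1R2, 2R1, 2R2

Yes, satisfiable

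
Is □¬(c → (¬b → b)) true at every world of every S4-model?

Not valid

Tableau for the negation ¬□¬(c → (¬b → b)):
1. ¬□¬(c → (¬b → b)), 0
2. c → (¬b → b), 1
3. ¬b → b, 1
4. b, 1
Accessibility: 0R0, 0R1, 1R1
The negation has an open branch (countermodel exists).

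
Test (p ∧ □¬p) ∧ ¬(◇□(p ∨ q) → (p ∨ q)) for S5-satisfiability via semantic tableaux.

1. (p ∧ □¬p) ∧ ¬(◇□(p ∨ q) → (p ∨ q)), w0
2. p ∧ □¬p, w0
3. ¬(◇□(p ∨ q) → (p ∨ q)), w0
4. p, w0
5. □¬p, w0
6. ◇□(p ∨ q), w0
7. ¬(p ∨ q), w0
8. ¬p, w0
9. ¬q, w0
Accessibility: w0Rw0
Branch closes: p and ¬p both at w0.
(One branch shown.) All branches close.

Unsatisfiable (every branch closes)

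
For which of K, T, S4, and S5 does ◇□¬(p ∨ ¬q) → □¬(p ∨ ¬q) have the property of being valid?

S5-tableau for the negation ¬(◇□¬(p ∨ ¬q) → □¬(p ∨ ¬q)):
1. ¬(◇□¬(p ∨ ¬q) → □¬(p ∨ ¬q)), w0
2. ◇□¬(p ∨ ¬q), w0
3. ¬□¬(p ∨ ¬q), w0
4. □¬(p ∨ ¬q), w1
5. ¬(p ∨ ¬q), w0
6. ¬p, w0
7. q, w0
8. ¬(p ∨ ¬q), w1
9. ¬p, w1
10. q, w1
11. p ∨ ¬q, w2
12. ¬(p ∨ ¬q), w2
13. ¬p, w2
14. q, w2
15. ¬q, w2
Accessibility: w0Rw0, w0Rw1, w0Rw2, w1Rw0, w1Rw1, w1Rw2, w2Rw0, w2Rw1, w2Rw2
Branch closes: q and ¬q both at w2.
Every branch closes (one shown): valid in S5.
S4-tableau for the negation ¬(◇□¬(p ∨ ¬q) → □¬(p ∨ ¬q)):
1. ¬(◇□¬(p ∨ ¬q) → □¬(p ∨ ¬q)), w0
2. ◇□¬(p ∨ ¬q), w0
3. ¬□¬(p ∨ ¬q), w0
4. □¬(p ∨ ¬q), w1
5. ¬(p ∨ ¬q), w1
6. ¬p, w1
7. q, w1
8. p ∨ ¬q, w2
9. ¬q, w2
Accessibility: w0Rw0, w0Rw1, w0Rw2, w1Rw1, w2Rw2
Complete open branch: countermodel on an S4-frame, so not valid in S4, nor in K, T (the same frame is also a K-frame and a T-frame).

S5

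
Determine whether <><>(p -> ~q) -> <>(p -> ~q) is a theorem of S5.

Valid

Tableau for the negation ~(<><>(p -> ~q) -> <>(p -> ~q)):
1. ~(<><>(p -> ~q) -> <>(p -> ~q)), 0
2. <><>(p -> ~q), 0
3. ~<>(p -> ~q), 0
4. ~(p -> ~q), 0
5. p, 0
6. q, 0
7. <>(p -> ~q), 1
8. ~(p -> ~q), 1
9. p, 1
10. q, 1
11. p -> ~q, 2
12. ~(p -> ~q), 2
13. p, 2
14. q, 2
15. ~q, 2
Accessibility: 0R0, 0R1, 0R2, 1R0, 1R1, 1R2, 2R0, 2R1, 2R2
Branch closes: q and ~q both at 2.
Every branch of the negation's tableau closes; the branch above is one of them.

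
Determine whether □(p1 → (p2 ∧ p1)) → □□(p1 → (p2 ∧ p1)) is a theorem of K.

No, not valid

Tableau for the negation ¬(□(p1 → (p2 ∧ p1)) → □□(p1 → (p2 ∧ p1))):
1. ¬(□(p1 → (p2 ∧ p1)) → □□(p1 → (p2 ∧ p1))), u
2. □(p1 → (p2 ∧ p1)), u
3. ¬□□(p1 → (p2 ∧ p1)), u
4. ¬□(p1 → (p2 ∧ p1)), v
5. p1 → (p2 ∧ p1), v
6. p2 ∧ p1, v
7. p2, v
8. p1, v
9. ¬(p1 → (p2 ∧ p1)), w
10. p1, w
11. ¬(p2 ∧ p1), w
12. ¬p2, w
Accessibility: uRv, vRw
The negation has an open branch (countermodel exists).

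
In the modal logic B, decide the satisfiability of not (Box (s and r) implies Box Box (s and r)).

Yes, satisfiable

1. not (Box (s and r) implies Box Box (s and r)), w0
2. Box (s and r), w0
3. not Box Box (s and r), w0
4. s and r, w0
5. s, w0
6. r, w0
7. not Box (s and r), w1
8. s and r, w1
9. s, w1
10. r, w1
11. not (s and r), w2
12. not r, w2
Accessibility: w0Rw0, w0Rw1, w1Rw0, w1Rw1, w1Rw2, w2Rw1, w2Rw2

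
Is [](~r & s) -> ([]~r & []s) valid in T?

Valid

Tableau for the negation ~([](~r & s) -> ([]~r & []s)):
1. ~([](~r & s) -> ([]~r & []s)), u
2. [](~r & s), u
3. ~([]~r & []s), u
4. ~r & s, u
5. ~r, u
6. s, u
7. ~[]s, u
8. ~s, v
9. ~r & s, v
10. ~r, v
11. s, v
Accessibility: uRu, uRv, vRv
Branch closes: s and ~s both at v.
Every branch of the negation's tableau closes; the branch above is one of them.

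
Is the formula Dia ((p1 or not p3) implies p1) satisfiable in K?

Yes, satisfiable

1. Dia ((p1 or not p3) implies p1), 0
2. (p1 or not p3) implies p1, 1
3. p1, 1
Accessibility: 0R1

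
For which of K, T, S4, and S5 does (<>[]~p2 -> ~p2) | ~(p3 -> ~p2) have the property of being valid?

S5

S5-tableau for the negation ~((<>[]~p2 -> ~p2) | ~(p3 -> ~p2)):
1. ~((<>[]~p2 -> ~p2) | ~(p3 -> ~p2)), u
2. ~(<>[]~p2 -> ~p2), u   [~|-rule on 1]
3. p3 -> ~p2, u   [~|-rule on 1]
4. <>[]~p2, u   [~->-rule on 2]
5. p2, u   [~->-rule on 2]
6. ~p3, u   [->-rule on 3 (branches; this branch)]
7. []~p2, v   [<>-rule on 4: fresh world v, uRv]
8. ~p2, u   [[]-rule on 7 via vRu]
Accessibility: uRu, uRv, vRu, vRv
Branch closes: p2 and ~p2 both at u.
Every branch closes (one shown): valid in S5.
S4-tableau for the negation ~((<>[]~p2 -> ~p2) | ~(p3 -> ~p2)):
1. ~((<>[]~p2 -> ~p2) | ~(p3 -> ~p2)), u
2. ~(<>[]~p2 -> ~p2), u   [~|-rule on 1]
3. p3 -> ~p2, u   [~|-rule on 1]
4. <>[]~p2, u   [~->-rule on 2]
5. p2, u   [~->-rule on 2]
6. ~p3, u   [->-rule on 3 (branches; this branch)]
7. []~p2, v   [<>-rule on 4: fresh world v, uRv]
8. ~p2, v   [[]-rule on 7 via vRv]
Accessibility: uRu, uRv, vRv
Complete open branch: countermodel on an S4-frame, so not valid in S4, nor in K, T (the same frame is also a K-frame and a T-frame).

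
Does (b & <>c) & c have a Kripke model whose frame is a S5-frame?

1. (b & <>c) & c, 0
2. b & <>c, 0   [&-rule on 1]
3. c, 0   [&-rule on 1]
4. b, 0   [&-rule on 2]
5. <>c, 0   [&-rule on 2]
6. c, 1   [<>-rule on 5: fresh world 1, 0R1]
Accessibility: 0R0, 0R1, 1R0, 1R1

Satisfiable (open branch found)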